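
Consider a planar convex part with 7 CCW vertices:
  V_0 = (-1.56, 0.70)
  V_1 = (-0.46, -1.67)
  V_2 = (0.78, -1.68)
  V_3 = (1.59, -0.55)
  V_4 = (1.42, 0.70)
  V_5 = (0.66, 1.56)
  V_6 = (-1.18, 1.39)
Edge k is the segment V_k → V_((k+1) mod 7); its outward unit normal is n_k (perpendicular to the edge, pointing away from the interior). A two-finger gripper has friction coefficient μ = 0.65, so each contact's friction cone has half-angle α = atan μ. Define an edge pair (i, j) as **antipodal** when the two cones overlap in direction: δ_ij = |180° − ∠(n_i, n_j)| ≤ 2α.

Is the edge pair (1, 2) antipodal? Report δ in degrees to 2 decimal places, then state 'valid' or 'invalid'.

δ = 125.17°, invalid

α = atan 0.65 = 33.02°;  2α = 66.05°
edge 1: e_1 = (+1.24, -0.01);  n_1 = (-0.0081, -1.0000)
edge 2: e_2 = (+0.81, +1.13);  n_2 = (+0.8128, -0.5826)
∠(n_1, n_2) = 54.83°
δ = |180° − 54.83°| = 125.17°
125.17° > 2α = 66.05°  →  invalid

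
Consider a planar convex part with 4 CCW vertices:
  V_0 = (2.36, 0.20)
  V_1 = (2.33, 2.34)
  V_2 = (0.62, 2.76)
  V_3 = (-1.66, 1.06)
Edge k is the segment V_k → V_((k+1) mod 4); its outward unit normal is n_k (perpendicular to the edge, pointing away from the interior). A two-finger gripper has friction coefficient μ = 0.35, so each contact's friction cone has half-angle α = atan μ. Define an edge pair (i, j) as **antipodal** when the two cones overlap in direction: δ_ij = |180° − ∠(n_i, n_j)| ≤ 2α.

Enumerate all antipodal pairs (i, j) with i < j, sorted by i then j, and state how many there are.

count = 1; pairs: (1,3)

α = atan 0.35 = 19.29°;  2α = 38.58°
n_0 = (+0.9999, +0.0140)
n_1 = (+0.2385, +0.9711)
n_2 = (-0.5977, +0.8017)
n_3 = (-0.2092, -0.9779)
  (0,1): δ = 104.60°  ·
  (0,2): δ = 54.09°  ·
  (0,3): δ = 77.12°  ·
  (1,2): δ = 129.49°  ·
  (1,3): δ = 1.72°  ✓
  (2,3): δ = 48.78°  ·
antipodal pairs: 1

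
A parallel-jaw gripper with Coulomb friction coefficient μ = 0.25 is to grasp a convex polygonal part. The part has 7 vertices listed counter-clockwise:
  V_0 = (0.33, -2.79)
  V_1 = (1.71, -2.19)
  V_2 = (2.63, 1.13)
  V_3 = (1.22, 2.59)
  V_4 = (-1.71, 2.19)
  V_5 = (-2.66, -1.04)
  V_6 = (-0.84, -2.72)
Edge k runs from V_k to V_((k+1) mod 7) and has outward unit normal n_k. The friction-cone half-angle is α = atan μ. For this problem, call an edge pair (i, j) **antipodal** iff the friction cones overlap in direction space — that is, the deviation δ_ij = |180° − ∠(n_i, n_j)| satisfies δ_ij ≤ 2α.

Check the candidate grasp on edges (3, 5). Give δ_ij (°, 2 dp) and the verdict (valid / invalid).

α = atan 0.25 = 14.04°;  2α = 28.07°
edge 3: e_3 = (-2.93, -0.40);  n_3 = (-0.1353, +0.9908)
edge 5: e_5 = (+1.82, -1.68);  n_5 = (-0.6783, -0.7348)
∠(n_3, n_5) = 129.52°
δ = |180° − 129.52°| = 50.48°
50.48° > 2α = 28.07°  →  invalid

δ = 50.48°, invalid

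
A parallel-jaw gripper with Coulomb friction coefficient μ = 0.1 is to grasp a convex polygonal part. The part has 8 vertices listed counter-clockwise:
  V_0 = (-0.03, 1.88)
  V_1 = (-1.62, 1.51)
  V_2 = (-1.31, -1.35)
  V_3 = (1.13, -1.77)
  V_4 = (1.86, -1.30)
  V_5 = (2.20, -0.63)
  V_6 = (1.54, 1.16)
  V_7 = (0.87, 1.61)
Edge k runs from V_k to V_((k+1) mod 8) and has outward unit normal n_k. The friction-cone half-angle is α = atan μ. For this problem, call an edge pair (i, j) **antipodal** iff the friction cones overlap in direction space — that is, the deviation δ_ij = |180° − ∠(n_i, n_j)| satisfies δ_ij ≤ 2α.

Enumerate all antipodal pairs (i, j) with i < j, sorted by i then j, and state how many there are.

α = atan 0.1 = 5.71°;  2α = 11.42°
n_0 = (-0.2266, +0.9740)
n_1 = (-0.9942, -0.1078)
n_2 = (-0.1696, -0.9855)
n_3 = (+0.5413, -0.8408)
n_4 = (+0.8917, -0.4525)
n_5 = (+0.9383, +0.3459)
n_6 = (+0.5576, +0.8301)
n_7 = (+0.2873, +0.9578)
  (0,1): δ = 96.91°  ·
  (0,2): δ = 22.87°  ·
  (0,3): δ = 19.68°  ·
  (0,4): δ = 49.99°  ·
  (0,5): δ = 97.14°  ·
  (0,6): δ = 133.01°  ·
  (0,7): δ = 150.20°  ·
  (1,2): δ = 105.95°  ·
  (1,3): δ = 63.41°  ·
  (1,4): δ = 33.09°  ·
  (1,5): δ = 14.05°  ·
  (1,6): δ = 49.93°  ·
  (1,7): δ = 67.11°  ·
  (2,3): δ = 137.46°  ·
  (2,4): δ = 107.14°  ·
  (2,5): δ = 59.99°  ·
  (2,6): δ = 24.12°  ·
  (2,7): δ = 6.93°  ✓
  (3,4): δ = 149.68°  ·
  (3,5): δ = 102.54°  ·
  (3,6): δ = 66.66°  ·
  (3,7): δ = 49.47°  ·
  (4,5): δ = 132.85°  ·
  (4,6): δ = 96.98°  ·
  (4,7): δ = 79.79°  ·
  (5,6): δ = 144.13°  ·
  (5,7): δ = 126.94°  ·
  (6,7): δ = 162.81°  ·
antipodal pairs: 1

count = 1; pairs: (2,7)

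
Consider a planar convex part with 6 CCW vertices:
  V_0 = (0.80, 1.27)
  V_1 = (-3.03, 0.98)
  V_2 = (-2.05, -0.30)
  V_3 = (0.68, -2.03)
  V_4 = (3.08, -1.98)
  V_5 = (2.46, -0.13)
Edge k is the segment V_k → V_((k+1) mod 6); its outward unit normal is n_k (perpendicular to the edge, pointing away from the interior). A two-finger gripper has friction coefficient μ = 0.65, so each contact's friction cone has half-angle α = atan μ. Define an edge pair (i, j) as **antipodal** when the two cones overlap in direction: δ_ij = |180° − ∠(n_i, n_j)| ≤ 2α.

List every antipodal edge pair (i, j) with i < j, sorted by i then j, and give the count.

count = 8; pairs: (0,1), (0,2), (0,3), (1,4), (1,5), (2,4), (2,5), (3,5)

α = atan 0.65 = 33.02°;  2α = 66.05°
n_0 = (-0.0755, +0.9971)
n_1 = (-0.7940, -0.6079)
n_2 = (-0.5353, -0.8447)
n_3 = (+0.0208, -0.9998)
n_4 = (+0.9482, +0.3178)
n_5 = (+0.6447, +0.7644)
  (0,1): δ = 56.89°  ✓
  (0,2): δ = 36.69°  ✓
  (0,3): δ = 3.14°  ✓
  (0,4): δ = 104.20°  ·
  (0,5): δ = 135.53°  ·
  (1,2): δ = 159.80°  ·
  (1,3): δ = 126.25°  ·
  (1,4): δ = 18.91°  ✓
  (1,5): δ = 12.42°  ✓
  (2,3): δ = 146.44°  ·
  (2,4): δ = 39.11°  ✓
  (2,5): δ = 7.78°  ✓
  (3,4): δ = 72.67°  ·
  (3,5): δ = 41.34°  ✓
  (4,5): δ = 148.67°  ·
antipodal pairs: 8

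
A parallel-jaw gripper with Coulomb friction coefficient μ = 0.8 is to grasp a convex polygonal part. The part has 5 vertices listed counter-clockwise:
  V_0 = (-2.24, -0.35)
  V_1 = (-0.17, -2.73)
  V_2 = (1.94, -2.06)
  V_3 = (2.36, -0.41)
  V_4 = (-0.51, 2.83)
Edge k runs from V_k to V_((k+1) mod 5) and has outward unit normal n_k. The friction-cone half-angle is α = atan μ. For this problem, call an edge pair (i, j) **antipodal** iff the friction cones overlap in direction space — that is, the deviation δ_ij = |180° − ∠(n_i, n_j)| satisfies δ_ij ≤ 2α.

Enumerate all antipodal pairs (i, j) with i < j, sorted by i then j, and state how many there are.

count = 6; pairs: (0,2), (0,3), (1,3), (1,4), (2,4), (3,4)

α = atan 0.8 = 38.66°;  2α = 77.32°
n_0 = (-0.7545, -0.6563)
n_1 = (+0.3026, -0.9531)
n_2 = (+0.9691, -0.2467)
n_3 = (+0.7486, +0.6631)
n_4 = (-0.8784, +0.4779)
  (0,1): δ = 113.40°  ·
  (0,2): δ = 55.30°  ✓
  (0,3): δ = 0.52°  ✓
  (0,4): δ = 110.44°  ·
  (1,2): δ = 121.90°  ·
  (1,3): δ = 66.08°  ✓
  (1,4): δ = 43.84°  ✓
  (2,3): δ = 124.18°  ·
  (2,4): δ = 14.27°  ✓
  (3,4): δ = 70.08°  ✓
antipodal pairs: 6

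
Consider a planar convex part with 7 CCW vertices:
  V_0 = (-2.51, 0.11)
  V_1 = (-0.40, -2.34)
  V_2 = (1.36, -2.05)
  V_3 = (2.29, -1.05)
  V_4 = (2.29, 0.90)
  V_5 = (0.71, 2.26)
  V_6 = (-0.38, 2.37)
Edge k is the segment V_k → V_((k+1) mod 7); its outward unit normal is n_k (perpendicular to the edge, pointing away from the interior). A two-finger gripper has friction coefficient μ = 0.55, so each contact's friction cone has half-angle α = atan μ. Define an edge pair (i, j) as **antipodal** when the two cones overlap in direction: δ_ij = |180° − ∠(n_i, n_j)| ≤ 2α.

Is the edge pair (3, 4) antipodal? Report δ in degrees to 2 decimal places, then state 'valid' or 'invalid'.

α = atan 0.55 = 28.81°;  2α = 57.62°
edge 3: e_3 = (+0.00, +1.95);  n_3 = (+1.0000, -0.0000)
edge 4: e_4 = (-1.58, +1.36);  n_4 = (+0.6524, +0.7579)
∠(n_3, n_4) = 49.28°
δ = |180° − 49.28°| = 130.72°
130.72° > 2α = 57.62°  →  invalid

δ = 130.72°, invalid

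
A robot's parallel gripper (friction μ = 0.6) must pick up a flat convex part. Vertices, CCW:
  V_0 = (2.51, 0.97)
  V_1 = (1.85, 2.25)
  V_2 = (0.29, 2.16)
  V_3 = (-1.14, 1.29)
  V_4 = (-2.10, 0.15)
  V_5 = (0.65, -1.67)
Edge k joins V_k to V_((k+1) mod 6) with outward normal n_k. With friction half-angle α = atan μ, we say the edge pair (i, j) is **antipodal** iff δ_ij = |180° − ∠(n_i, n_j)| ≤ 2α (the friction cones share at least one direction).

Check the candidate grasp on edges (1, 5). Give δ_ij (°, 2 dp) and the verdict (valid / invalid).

α = atan 0.6 = 30.96°;  2α = 61.93°
edge 1: e_1 = (-1.56, -0.09);  n_1 = (-0.0576, +0.9983)
edge 5: e_5 = (+1.86, +2.64);  n_5 = (+0.8175, -0.5760)
∠(n_1, n_5) = 128.47°
δ = |180° − 128.47°| = 51.53°
51.53° ≤ 2α = 61.93°  →  valid

δ = 51.53°, valid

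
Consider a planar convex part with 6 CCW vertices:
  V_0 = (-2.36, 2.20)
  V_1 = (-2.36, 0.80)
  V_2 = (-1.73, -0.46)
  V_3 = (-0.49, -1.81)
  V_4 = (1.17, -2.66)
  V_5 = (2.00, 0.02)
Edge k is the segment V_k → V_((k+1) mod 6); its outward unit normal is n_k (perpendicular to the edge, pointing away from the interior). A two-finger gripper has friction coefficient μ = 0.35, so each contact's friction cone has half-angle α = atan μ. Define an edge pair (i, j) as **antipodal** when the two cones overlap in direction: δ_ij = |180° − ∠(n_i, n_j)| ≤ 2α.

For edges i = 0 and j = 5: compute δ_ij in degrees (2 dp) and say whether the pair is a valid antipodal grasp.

δ = 63.43°, invalid

α = atan 0.35 = 19.29°;  2α = 38.58°
edge 0: e_0 = (+0.00, -1.40);  n_0 = (-1.0000, -0.0000)
edge 5: e_5 = (-4.36, +2.18);  n_5 = (+0.4472, +0.8944)
∠(n_0, n_5) = 116.57°
δ = |180° − 116.57°| = 63.43°
63.43° > 2α = 38.58°  →  invalid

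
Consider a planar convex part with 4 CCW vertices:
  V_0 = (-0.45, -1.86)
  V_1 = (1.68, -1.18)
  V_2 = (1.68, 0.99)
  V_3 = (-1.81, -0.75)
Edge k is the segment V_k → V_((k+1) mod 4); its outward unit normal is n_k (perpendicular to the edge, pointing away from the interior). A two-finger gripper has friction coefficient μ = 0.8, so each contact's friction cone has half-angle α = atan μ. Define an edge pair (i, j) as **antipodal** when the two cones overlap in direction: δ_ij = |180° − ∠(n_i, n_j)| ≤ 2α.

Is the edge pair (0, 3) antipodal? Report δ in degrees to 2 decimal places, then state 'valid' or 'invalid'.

δ = 123.07°, invalid

α = atan 0.8 = 38.66°;  2α = 77.32°
edge 0: e_0 = (+2.13, +0.68);  n_0 = (+0.3041, -0.9526)
edge 3: e_3 = (+1.36, -1.11);  n_3 = (-0.6323, -0.7747)
∠(n_0, n_3) = 56.93°
δ = |180° − 56.93°| = 123.07°
123.07° > 2α = 77.32°  →  invalid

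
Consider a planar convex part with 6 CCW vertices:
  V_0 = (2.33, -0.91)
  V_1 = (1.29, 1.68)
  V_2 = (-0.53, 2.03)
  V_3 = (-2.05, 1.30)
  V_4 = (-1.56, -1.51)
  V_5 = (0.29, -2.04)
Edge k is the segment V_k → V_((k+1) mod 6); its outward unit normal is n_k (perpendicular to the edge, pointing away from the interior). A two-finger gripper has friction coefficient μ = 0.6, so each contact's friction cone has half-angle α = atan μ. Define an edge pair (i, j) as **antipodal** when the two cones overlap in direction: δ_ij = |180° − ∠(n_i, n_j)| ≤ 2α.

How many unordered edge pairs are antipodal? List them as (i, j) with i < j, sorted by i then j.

count = 6; pairs: (0,3), (0,4), (1,4), (1,5), (2,4), (2,5)

α = atan 0.6 = 30.96°;  2α = 61.93°
n_0 = (+0.9280, +0.3726)
n_1 = (+0.1888, +0.9820)
n_2 = (-0.4329, +0.9014)
n_3 = (-0.9851, -0.1718)
n_4 = (-0.2754, -0.9613)
n_5 = (+0.4846, -0.8748)
  (0,1): δ = 122.76°  ·
  (0,2): δ = 86.22°  ·
  (0,3): δ = 11.99°  ✓
  (0,4): δ = 52.14°  ✓
  (0,5): δ = 97.11°  ·
  (1,2): δ = 143.46°  ·
  (1,3): δ = 69.22°  ·
  (1,4): δ = 5.10°  ✓
  (1,5): δ = 39.87°  ✓
  (2,3): δ = 105.76°  ·
  (2,4): δ = 41.64°  ✓
  (2,5): δ = 3.33°  ✓
  (3,4): δ = 115.88°  ·
  (3,5): δ = 70.91°  ·
  (4,5): δ = 135.03°  ·
antipodal pairs: 6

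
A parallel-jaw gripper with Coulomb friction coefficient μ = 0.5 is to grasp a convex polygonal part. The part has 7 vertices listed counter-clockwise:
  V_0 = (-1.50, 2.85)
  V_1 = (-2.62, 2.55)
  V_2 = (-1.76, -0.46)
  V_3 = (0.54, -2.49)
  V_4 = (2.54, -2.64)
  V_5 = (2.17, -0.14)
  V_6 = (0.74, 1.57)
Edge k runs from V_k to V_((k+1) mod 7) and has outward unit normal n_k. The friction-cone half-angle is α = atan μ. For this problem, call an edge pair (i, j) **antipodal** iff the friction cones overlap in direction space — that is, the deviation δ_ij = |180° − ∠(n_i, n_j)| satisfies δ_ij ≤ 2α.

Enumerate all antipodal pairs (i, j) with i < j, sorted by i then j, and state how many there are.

count = 9; pairs: (0,3), (1,4), (1,5), (1,6), (2,4), (2,5), (2,6), (3,5), (3,6)

α = atan 0.5 = 26.57°;  2α = 53.13°
n_0 = (-0.2587, +0.9659)
n_1 = (-0.9615, -0.2747)
n_2 = (-0.6617, -0.7497)
n_3 = (-0.0748, -0.9972)
n_4 = (+0.9892, +0.1464)
n_5 = (+0.7671, +0.6415)
n_6 = (+0.4961, +0.8682)
  (0,1): δ = 89.05°  ·
  (0,2): δ = 56.43°  ·
  (0,3): δ = 19.28°  ✓
  (0,4): δ = 83.42°  ·
  (0,5): δ = 114.91°  ·
  (0,6): δ = 135.26°  ·
  (1,2): δ = 147.38°  ·
  (1,3): δ = 110.23°  ·
  (1,4): δ = 7.53°  ✓
  (1,5): δ = 23.96°  ✓
  (1,6): δ = 44.31°  ✓
  (2,3): δ = 142.86°  ·
  (2,4): δ = 40.15°  ✓
  (2,5): δ = 8.66°  ✓
  (2,6): δ = 11.69°  ✓
  (3,4): δ = 77.29°  ·
  (3,5): δ = 45.81°  ✓
  (3,6): δ = 25.46°  ✓
  (4,5): δ = 148.51°  ·
  (4,6): δ = 128.16°  ·
  (5,6): δ = 159.65°  ·
antipodal pairs: 9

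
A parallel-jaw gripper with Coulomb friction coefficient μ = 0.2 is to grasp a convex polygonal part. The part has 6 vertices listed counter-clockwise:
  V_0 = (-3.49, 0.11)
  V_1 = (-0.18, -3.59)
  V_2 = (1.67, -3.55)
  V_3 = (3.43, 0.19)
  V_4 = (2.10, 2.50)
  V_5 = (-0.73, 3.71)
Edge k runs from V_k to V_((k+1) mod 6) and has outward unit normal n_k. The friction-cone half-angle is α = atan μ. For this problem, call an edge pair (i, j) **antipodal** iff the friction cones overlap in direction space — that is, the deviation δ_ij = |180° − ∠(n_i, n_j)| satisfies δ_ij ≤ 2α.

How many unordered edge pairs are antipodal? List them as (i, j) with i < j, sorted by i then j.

count = 2; pairs: (0,3), (2,5)

α = atan 0.2 = 11.31°;  2α = 22.62°
n_0 = (-0.7453, -0.6667)
n_1 = (+0.0216, -0.9998)
n_2 = (+0.9048, -0.4258)
n_3 = (+0.8666, +0.4990)
n_4 = (+0.3931, +0.9195)
n_5 = (-0.7936, +0.6084)
  (0,1): δ = 130.58°  ·
  (0,2): δ = 67.02°  ·
  (0,3): δ = 11.88°  ✓
  (0,4): δ = 25.03°  ·
  (0,5): δ = 100.71°  ·
  (1,2): δ = 116.44°  ·
  (1,3): δ = 61.31°  ·
  (1,4): δ = 24.39°  ·
  (1,5): δ = 51.29°  ·
  (2,3): δ = 124.87°  ·
  (2,4): δ = 87.95°  ·
  (2,5): δ = 12.28°  ✓
  (3,4): δ = 143.08°  ·
  (3,5): δ = 67.41°  ·
  (4,5): δ = 104.33°  ·
antipodal pairs: 2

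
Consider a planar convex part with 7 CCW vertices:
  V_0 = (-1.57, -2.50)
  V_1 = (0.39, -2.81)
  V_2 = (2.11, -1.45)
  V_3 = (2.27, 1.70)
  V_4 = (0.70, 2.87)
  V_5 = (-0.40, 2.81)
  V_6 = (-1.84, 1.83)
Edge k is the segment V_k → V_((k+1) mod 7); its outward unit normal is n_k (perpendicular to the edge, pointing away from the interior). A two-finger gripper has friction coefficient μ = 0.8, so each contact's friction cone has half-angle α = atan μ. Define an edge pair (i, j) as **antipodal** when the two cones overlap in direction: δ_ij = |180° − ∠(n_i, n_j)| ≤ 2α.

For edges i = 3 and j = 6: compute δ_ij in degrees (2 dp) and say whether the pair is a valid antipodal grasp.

δ = 49.74°, valid

α = atan 0.8 = 38.66°;  2α = 77.32°
edge 3: e_3 = (-1.57, +1.17);  n_3 = (+0.5975, +0.8018)
edge 6: e_6 = (+0.27, -4.33);  n_6 = (-0.9981, -0.0622)
∠(n_3, n_6) = 130.26°
δ = |180° − 130.26°| = 49.74°
49.74° ≤ 2α = 77.32°  →  valid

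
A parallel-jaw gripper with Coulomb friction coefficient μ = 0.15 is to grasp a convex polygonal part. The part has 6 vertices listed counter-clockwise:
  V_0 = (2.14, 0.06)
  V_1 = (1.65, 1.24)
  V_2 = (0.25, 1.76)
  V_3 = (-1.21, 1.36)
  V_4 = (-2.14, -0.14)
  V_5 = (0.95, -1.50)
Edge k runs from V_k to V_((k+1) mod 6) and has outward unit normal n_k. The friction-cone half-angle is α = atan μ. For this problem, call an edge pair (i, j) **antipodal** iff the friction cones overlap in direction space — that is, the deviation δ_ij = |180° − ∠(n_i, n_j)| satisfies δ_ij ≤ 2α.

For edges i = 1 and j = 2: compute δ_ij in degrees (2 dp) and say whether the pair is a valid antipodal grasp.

α = atan 0.15 = 8.53°;  2α = 17.06°
edge 1: e_1 = (-1.40, +0.52);  n_1 = (+0.3482, +0.9374)
edge 2: e_2 = (-1.46, -0.40);  n_2 = (-0.2642, +0.9645)
∠(n_1, n_2) = 35.70°
δ = |180° − 35.70°| = 144.30°
144.30° > 2α = 17.06°  →  invalid

δ = 144.30°, invalid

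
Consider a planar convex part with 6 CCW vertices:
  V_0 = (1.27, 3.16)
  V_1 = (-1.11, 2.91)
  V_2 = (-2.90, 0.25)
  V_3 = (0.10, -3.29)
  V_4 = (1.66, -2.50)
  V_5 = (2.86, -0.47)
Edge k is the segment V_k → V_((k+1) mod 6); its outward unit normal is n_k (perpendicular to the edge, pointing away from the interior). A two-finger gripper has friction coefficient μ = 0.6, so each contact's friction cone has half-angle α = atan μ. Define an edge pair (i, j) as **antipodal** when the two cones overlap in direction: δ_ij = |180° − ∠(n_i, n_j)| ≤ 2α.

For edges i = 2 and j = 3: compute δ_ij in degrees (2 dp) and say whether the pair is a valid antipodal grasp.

α = atan 0.6 = 30.96°;  2α = 61.93°
edge 2: e_2 = (+3.00, -3.54);  n_2 = (-0.7629, -0.6465)
edge 3: e_3 = (+1.56, +0.79);  n_3 = (+0.4518, -0.8921)
∠(n_2, n_3) = 76.58°
δ = |180° − 76.58°| = 103.42°
103.42° > 2α = 61.93°  →  invalid

δ = 103.42°, invalid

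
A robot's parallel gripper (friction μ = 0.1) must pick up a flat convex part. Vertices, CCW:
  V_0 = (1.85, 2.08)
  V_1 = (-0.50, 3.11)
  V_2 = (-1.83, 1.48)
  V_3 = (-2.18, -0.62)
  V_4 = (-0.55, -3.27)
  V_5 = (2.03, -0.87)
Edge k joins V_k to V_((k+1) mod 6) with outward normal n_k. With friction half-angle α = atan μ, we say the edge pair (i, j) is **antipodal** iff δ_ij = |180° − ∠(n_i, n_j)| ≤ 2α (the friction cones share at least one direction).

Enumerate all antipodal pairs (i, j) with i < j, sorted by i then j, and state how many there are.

α = atan 0.1 = 5.71°;  2α = 11.42°
n_0 = (+0.4014, +0.9159)
n_1 = (-0.7748, +0.6322)
n_2 = (-0.9864, +0.1644)
n_3 = (-0.8518, -0.5239)
n_4 = (+0.6811, -0.7322)
n_5 = (+0.9981, +0.0609)
  (0,1): δ = 105.55°  ·
  (0,2): δ = 75.79°  ·
  (0,3): δ = 34.74°  ·
  (0,4): δ = 66.60°  ·
  (0,5): δ = 117.16°  ·
  (1,2): δ = 150.25°  ·
  (1,3): δ = 109.19°  ·
  (1,4): δ = 7.86°  ✓
  (1,5): δ = 42.70°  ·
  (2,3): δ = 138.94°  ·
  (2,4): δ = 37.61°  ·
  (2,5): δ = 12.95°  ·
  (3,4): δ = 78.67°  ·
  (3,5): δ = 28.10°  ·
  (4,5): δ = 129.44°  ·
antipodal pairs: 1

count = 1; pairs: (1,4)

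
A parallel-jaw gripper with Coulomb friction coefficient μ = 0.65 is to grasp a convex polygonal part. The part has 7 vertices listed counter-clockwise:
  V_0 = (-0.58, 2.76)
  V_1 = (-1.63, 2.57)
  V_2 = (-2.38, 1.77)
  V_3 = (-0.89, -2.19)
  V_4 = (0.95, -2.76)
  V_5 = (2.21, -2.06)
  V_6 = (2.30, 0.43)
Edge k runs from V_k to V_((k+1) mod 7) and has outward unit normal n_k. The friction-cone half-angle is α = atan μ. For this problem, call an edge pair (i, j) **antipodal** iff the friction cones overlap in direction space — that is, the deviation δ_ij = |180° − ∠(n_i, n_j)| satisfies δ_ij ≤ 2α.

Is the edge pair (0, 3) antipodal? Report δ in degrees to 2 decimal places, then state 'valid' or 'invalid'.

α = atan 0.65 = 33.02°;  2α = 66.05°
edge 0: e_0 = (-1.05, -0.19);  n_0 = (-0.1781, +0.9840)
edge 3: e_3 = (+1.84, -0.57);  n_3 = (-0.2959, -0.9552)
∠(n_0, n_3) = 152.53°
δ = |180° − 152.53°| = 27.47°
27.47° ≤ 2α = 66.05°  →  valid

δ = 27.47°, valid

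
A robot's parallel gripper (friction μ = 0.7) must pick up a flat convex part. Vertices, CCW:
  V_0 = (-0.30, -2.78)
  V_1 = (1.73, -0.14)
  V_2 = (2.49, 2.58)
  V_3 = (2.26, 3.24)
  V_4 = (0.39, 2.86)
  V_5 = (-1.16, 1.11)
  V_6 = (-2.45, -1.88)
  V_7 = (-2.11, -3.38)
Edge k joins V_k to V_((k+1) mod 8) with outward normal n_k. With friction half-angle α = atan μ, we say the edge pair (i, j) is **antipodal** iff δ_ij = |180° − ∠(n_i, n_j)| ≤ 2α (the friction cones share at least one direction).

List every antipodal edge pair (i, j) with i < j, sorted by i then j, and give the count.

α = atan 0.7 = 34.99°;  2α = 69.98°
n_0 = (+0.7927, -0.6096)
n_1 = (+0.9631, -0.2691)
n_2 = (+0.9443, +0.3291)
n_3 = (-0.1991, +0.9800)
n_4 = (-0.7486, +0.6630)
n_5 = (-0.9182, +0.3961)
n_6 = (-0.9753, -0.2211)
n_7 = (+0.3147, -0.9492)
  (0,1): δ = 158.05°  ·
  (0,2): δ = 123.23°  ·
  (0,3): δ = 40.96°  ✓
  (0,4): δ = 3.97°  ✓
  (0,5): δ = 14.22°  ✓
  (0,6): δ = 50.33°  ✓
  (0,7): δ = 145.90°  ·
  (1,2): δ = 145.18°  ·
  (1,3): δ = 62.90°  ✓
  (1,4): δ = 25.92°  ✓
  (1,5): δ = 7.73°  ✓
  (1,6): δ = 28.38°  ✓
  (1,7): δ = 123.95°  ·
  (2,3): δ = 97.73°  ·
  (2,4): δ = 60.74°  ✓
  (2,5): δ = 42.55°  ✓
  (2,6): δ = 6.44°  ✓
  (2,7): δ = 89.13°  ·
  (3,4): δ = 143.02°  ·
  (3,5): δ = 124.82°  ·
  (3,6): δ = 88.72°  ·
  (3,7): δ = 6.85°  ✓
  (4,5): δ = 161.81°  ·
  (4,6): δ = 125.70°  ·
  (4,7): δ = 30.13°  ✓
  (5,6): δ = 143.89°  ·
  (5,7): δ = 48.32°  ✓
  (6,7): δ = 84.43°  ·
antipodal pairs: 14

count = 14; pairs: (0,3), (0,4), (0,5), (0,6), (1,3), (1,4), (1,5), (1,6), (2,4), (2,5), (2,6), (3,7), (4,7), (5,7)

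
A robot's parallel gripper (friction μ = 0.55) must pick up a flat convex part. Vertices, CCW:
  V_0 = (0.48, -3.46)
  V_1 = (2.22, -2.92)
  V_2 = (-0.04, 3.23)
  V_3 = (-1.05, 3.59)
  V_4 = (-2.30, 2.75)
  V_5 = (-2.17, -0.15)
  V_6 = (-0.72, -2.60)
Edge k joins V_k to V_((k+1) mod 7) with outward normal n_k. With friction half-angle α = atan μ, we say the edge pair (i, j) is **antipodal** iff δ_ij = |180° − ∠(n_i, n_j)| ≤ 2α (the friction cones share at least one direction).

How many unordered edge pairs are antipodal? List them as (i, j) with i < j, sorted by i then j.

count = 7; pairs: (0,2), (0,3), (1,4), (1,5), (1,6), (2,5), (2,6)

α = atan 0.55 = 28.81°;  2α = 57.62°
n_0 = (+0.2964, -0.9551)
n_1 = (+0.9386, +0.3449)
n_2 = (+0.3357, +0.9420)
n_3 = (-0.5578, +0.8300)
n_4 = (-0.9990, -0.0448)
n_5 = (-0.8606, -0.5093)
n_6 = (-0.5825, -0.8128)
  (0,1): δ = 87.06°  ·
  (0,2): δ = 36.86°  ✓
  (0,3): δ = 16.66°  ✓
  (0,4): δ = 75.33°  ·
  (0,5): δ = 103.38°  ·
  (0,6): δ = 127.13°  ·
  (1,2): δ = 129.80°  ·
  (1,3): δ = 76.28°  ·
  (1,4): δ = 17.61°  ✓
  (1,5): δ = 10.44°  ✓
  (1,6): δ = 34.19°  ✓
  (2,3): δ = 126.48°  ·
  (2,4): δ = 67.82°  ·
  (2,5): δ = 39.76°  ✓
  (2,6): δ = 16.01°  ✓
  (3,4): δ = 121.33°  ·
  (3,5): δ = 93.28°  ·
  (3,6): δ = 69.53°  ·
  (4,5): δ = 151.95°  ·
  (4,6): δ = 128.19°  ·
  (5,6): δ = 156.25°  ·
antipodal pairs: 7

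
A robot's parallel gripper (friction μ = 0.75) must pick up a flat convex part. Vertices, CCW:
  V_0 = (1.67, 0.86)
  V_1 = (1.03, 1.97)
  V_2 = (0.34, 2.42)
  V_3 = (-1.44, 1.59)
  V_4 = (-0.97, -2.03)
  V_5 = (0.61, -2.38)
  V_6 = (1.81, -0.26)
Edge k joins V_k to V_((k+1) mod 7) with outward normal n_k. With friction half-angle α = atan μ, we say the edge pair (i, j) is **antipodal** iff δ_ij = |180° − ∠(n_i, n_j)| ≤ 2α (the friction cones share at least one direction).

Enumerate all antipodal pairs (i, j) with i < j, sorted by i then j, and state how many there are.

count = 10; pairs: (0,3), (0,4), (1,3), (1,4), (2,4), (2,5), (2,6), (3,5), (3,6), (4,6)

α = atan 0.75 = 36.87°;  2α = 73.74°
n_0 = (+0.8663, +0.4995)
n_1 = (+0.5463, +0.8376)
n_2 = (-0.4226, +0.9063)
n_3 = (-0.9917, -0.1288)
n_4 = (-0.2163, -0.9763)
n_5 = (+0.8703, -0.4926)
n_6 = (+0.9923, +0.1240)
  (0,1): δ = 153.08°  ·
  (0,2): δ = 94.97°  ·
  (0,3): δ = 22.57°  ✓
  (0,4): δ = 47.54°  ✓
  (0,5): δ = 120.52°  ·
  (0,6): δ = 157.16°  ·
  (1,2): δ = 121.89°  ·
  (1,3): δ = 49.49°  ✓
  (1,4): δ = 20.62°  ✓
  (1,5): δ = 93.60°  ·
  (1,6): δ = 130.24°  ·
  (2,3): δ = 107.60°  ·
  (2,4): δ = 37.49°  ✓
  (2,5): δ = 35.49°  ✓
  (2,6): δ = 72.13°  ✓
  (3,4): δ = 109.89°  ·
  (3,5): δ = 36.91°  ✓
  (3,6): δ = 0.27°  ✓
  (4,5): δ = 107.02°  ·
  (4,6): δ = 70.38°  ✓
  (5,6): δ = 143.36°  ·
antipodal pairs: 10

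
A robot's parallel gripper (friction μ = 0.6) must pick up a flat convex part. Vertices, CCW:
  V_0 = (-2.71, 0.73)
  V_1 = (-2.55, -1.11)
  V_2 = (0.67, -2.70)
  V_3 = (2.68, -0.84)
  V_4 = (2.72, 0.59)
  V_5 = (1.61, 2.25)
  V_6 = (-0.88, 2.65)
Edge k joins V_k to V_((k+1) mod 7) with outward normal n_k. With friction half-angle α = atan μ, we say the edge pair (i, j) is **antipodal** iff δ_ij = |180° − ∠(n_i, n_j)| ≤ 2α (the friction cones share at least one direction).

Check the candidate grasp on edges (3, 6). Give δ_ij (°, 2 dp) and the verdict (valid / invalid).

α = atan 0.6 = 30.96°;  2α = 61.93°
edge 3: e_3 = (+0.04, +1.43);  n_3 = (+0.9996, -0.0280)
edge 6: e_6 = (-1.83, -1.92);  n_6 = (-0.7239, +0.6899)
∠(n_3, n_6) = 137.98°
δ = |180° − 137.98°| = 42.02°
42.02° ≤ 2α = 61.93°  →  valid

δ = 42.02°, valid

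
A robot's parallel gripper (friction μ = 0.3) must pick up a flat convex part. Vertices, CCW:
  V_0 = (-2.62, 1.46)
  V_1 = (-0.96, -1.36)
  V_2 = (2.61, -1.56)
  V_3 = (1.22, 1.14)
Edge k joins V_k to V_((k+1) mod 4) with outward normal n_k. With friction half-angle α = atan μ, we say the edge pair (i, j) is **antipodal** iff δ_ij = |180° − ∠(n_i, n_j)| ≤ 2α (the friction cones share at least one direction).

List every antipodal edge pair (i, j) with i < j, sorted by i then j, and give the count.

count = 2; pairs: (0,2), (1,3)

α = atan 0.3 = 16.70°;  2α = 33.40°
n_0 = (-0.8618, -0.5073)
n_1 = (-0.0559, -0.9984)
n_2 = (+0.8891, +0.4577)
n_3 = (+0.0830, +0.9965)
  (0,1): δ = 123.69°  ·
  (0,2): δ = 3.24°  ✓
  (0,3): δ = 54.75°  ·
  (1,2): δ = 59.55°  ·
  (1,3): δ = 1.56°  ✓
  (2,3): δ = 122.00°  ·
antipodal pairs: 2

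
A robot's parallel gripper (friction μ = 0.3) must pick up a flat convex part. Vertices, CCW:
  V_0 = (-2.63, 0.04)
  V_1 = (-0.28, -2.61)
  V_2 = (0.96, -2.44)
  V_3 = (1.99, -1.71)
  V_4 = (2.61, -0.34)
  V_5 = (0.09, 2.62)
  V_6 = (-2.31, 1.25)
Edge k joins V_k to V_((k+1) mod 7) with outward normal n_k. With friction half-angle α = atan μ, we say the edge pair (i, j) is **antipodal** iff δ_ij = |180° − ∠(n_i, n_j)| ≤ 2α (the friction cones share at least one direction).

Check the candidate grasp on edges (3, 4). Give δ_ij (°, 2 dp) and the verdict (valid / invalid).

δ = 115.24°, invalid

α = atan 0.3 = 16.70°;  2α = 33.40°
edge 3: e_3 = (+0.62, +1.37);  n_3 = (+0.9110, -0.4123)
edge 4: e_4 = (-2.52, +2.96);  n_4 = (+0.7614, +0.6482)
∠(n_3, n_4) = 64.76°
δ = |180° − 64.76°| = 115.24°
115.24° > 2α = 33.40°  →  invalid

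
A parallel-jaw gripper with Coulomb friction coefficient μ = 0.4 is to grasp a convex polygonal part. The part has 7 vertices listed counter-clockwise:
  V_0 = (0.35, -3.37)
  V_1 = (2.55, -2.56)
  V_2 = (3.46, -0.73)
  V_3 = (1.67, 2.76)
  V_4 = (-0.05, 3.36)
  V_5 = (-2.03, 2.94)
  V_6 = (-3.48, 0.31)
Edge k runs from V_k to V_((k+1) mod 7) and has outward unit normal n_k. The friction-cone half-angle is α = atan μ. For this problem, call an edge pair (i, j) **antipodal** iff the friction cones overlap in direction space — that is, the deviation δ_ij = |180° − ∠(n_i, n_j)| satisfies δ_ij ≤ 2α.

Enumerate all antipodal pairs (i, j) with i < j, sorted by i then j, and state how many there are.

count = 6; pairs: (0,3), (0,4), (0,5), (1,5), (2,6), (3,6)

α = atan 0.4 = 21.80°;  2α = 43.60°
n_0 = (+0.3455, -0.9384)
n_1 = (+0.8954, -0.4453)
n_2 = (+0.8898, +0.4564)
n_3 = (+0.3294, +0.9442)
n_4 = (-0.2075, +0.9782)
n_5 = (-0.8757, +0.4828)
n_6 = (-0.6928, -0.7211)
  (0,1): δ = 136.65°  ·
  (0,2): δ = 83.06°  ·
  (0,3): δ = 39.44°  ✓
  (0,4): δ = 8.24°  ✓
  (0,5): δ = 40.92°  ✓
  (0,6): δ = 115.93°  ·
  (1,2): δ = 126.41°  ·
  (1,3): δ = 82.79°  ·
  (1,4): δ = 51.58°  ·
  (1,5): δ = 2.43°  ✓
  (1,6): δ = 72.58°  ·
  (2,3): δ = 136.38°  ·
  (2,4): δ = 105.18°  ·
  (2,5): δ = 56.02°  ·
  (2,6): δ = 18.99°  ✓
  (3,4): δ = 148.79°  ·
  (3,5): δ = 99.64°  ·
  (3,6): δ = 24.63°  ✓
  (4,5): δ = 130.85°  ·
  (4,6): δ = 55.83°  ·
  (5,6): δ = 104.99°  ·
antipodal pairs: 6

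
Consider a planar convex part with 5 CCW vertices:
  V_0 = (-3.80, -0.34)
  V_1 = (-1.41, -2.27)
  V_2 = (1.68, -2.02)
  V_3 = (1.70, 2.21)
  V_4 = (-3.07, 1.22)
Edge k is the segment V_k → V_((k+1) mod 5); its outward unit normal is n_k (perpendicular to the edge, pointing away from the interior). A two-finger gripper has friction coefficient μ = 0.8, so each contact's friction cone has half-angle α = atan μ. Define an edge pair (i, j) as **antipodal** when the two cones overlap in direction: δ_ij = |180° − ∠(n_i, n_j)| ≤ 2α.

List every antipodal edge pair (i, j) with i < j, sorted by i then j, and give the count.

α = atan 0.8 = 38.66°;  2α = 77.32°
n_0 = (-0.6283, -0.7780)
n_1 = (+0.0806, -0.9967)
n_2 = (+1.0000, -0.0047)
n_3 = (-0.2032, +0.9791)
n_4 = (-0.9057, +0.4238)
  (0,1): δ = 136.45°  ·
  (0,2): δ = 51.35°  ✓
  (0,3): δ = 50.65°  ✓
  (0,4): δ = 103.84°  ·
  (1,2): δ = 94.90°  ·
  (1,3): δ = 7.10°  ✓
  (1,4): δ = 60.30°  ✓
  (2,3): δ = 78.00°  ·
  (2,4): δ = 24.81°  ✓
  (3,4): δ = 126.80°  ·
antipodal pairs: 5

count = 5; pairs: (0,2), (0,3), (1,3), (1,4), (2,4)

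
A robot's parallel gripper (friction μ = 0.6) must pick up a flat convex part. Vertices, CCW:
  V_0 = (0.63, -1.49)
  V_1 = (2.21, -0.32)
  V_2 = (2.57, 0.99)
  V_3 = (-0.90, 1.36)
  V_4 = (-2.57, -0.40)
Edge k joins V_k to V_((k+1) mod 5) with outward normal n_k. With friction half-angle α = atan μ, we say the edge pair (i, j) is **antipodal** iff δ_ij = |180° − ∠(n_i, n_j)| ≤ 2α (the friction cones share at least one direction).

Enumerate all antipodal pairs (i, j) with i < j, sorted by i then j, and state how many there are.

count = 4; pairs: (0,2), (0,3), (1,3), (2,4)

α = atan 0.6 = 30.96°;  2α = 61.93°
n_0 = (+0.5951, -0.8036)
n_1 = (+0.9643, -0.2650)
n_2 = (+0.1060, +0.9944)
n_3 = (-0.7254, +0.6883)
n_4 = (-0.3224, -0.9466)
  (0,1): δ = 141.89°  ·
  (0,2): δ = 42.61°  ✓
  (0,3): δ = 9.98°  ✓
  (0,4): δ = 124.67°  ·
  (1,2): δ = 80.72°  ·
  (1,3): δ = 28.13°  ✓
  (1,4): δ = 86.56°  ·
  (2,3): δ = 127.41°  ·
  (2,4): δ = 12.72°  ✓
  (3,4): δ = 65.31°  ·
antipodal pairs: 4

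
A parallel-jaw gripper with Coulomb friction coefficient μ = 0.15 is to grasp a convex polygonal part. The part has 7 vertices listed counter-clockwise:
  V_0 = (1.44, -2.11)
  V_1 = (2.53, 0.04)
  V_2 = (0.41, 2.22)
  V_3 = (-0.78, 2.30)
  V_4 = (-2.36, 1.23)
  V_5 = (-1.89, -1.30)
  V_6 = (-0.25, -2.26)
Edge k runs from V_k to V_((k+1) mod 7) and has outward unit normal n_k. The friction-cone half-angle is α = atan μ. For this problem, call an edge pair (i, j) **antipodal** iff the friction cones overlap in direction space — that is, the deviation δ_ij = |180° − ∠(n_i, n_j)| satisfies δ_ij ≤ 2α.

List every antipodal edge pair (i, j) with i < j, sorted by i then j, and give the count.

α = atan 0.15 = 8.53°;  2α = 17.06°
n_0 = (+0.8919, -0.4522)
n_1 = (+0.7169, +0.6972)
n_2 = (+0.0671, +0.9977)
n_3 = (-0.5607, +0.8280)
n_4 = (-0.9832, -0.1826)
n_5 = (-0.5052, -0.8630)
n_6 = (+0.0884, -0.9961)
  (0,1): δ = 108.92°  ·
  (0,2): δ = 66.96°  ·
  (0,3): δ = 29.01°  ·
  (0,4): δ = 37.41°  ·
  (0,5): δ = 86.54°  ·
  (0,6): δ = 121.96°  ·
  (1,2): δ = 138.05°  ·
  (1,3): δ = 100.09°  ·
  (1,4): δ = 33.68°  ·
  (1,5): δ = 15.46°  ✓
  (1,6): δ = 50.87°  ·
  (2,3): δ = 142.05°  ·
  (2,4): δ = 75.63°  ·
  (2,5): δ = 26.50°  ·
  (2,6): δ = 8.92°  ✓
  (3,4): δ = 113.58°  ·
  (3,5): δ = 64.45°  ·
  (3,6): δ = 29.03°  ·
  (4,5): δ = 130.87°  ·
  (4,6): δ = 95.45°  ·
  (5,6): δ = 144.58°  ·
antipodal pairs: 2

count = 2; pairs: (1,5), (2,6)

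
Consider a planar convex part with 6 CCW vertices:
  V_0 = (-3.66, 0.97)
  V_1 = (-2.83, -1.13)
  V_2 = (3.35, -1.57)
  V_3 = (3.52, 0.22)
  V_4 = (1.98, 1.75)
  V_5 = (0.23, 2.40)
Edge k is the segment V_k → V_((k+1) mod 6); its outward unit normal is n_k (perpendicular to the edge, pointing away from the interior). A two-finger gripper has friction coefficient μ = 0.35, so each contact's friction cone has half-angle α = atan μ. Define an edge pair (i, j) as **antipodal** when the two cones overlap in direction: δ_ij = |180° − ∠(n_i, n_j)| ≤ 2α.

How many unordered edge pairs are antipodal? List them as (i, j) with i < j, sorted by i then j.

count = 4; pairs: (0,2), (0,3), (1,4), (1,5)

α = atan 0.35 = 19.29°;  2α = 38.58°
n_0 = (-0.9300, -0.3676)
n_1 = (-0.0710, -0.9975)
n_2 = (+0.9955, -0.0945)
n_3 = (+0.7048, +0.7094)
n_4 = (+0.3482, +0.9374)
n_5 = (-0.3450, +0.9386)
  (0,1): δ = 115.64°  ·
  (0,2): δ = 26.99°  ✓
  (0,3): δ = 23.62°  ✓
  (0,4): δ = 48.06°  ·
  (0,5): δ = 88.62°  ·
  (1,2): δ = 91.35°  ·
  (1,3): δ = 40.74°  ·
  (1,4): δ = 16.30°  ✓
  (1,5): δ = 24.26°  ✓
  (2,3): δ = 129.39°  ·
  (2,4): δ = 104.95°  ·
  (2,5): δ = 64.39°  ·
  (3,4): δ = 155.56°  ·
  (3,5): δ = 115.00°  ·
  (4,5): δ = 139.44°  ·
antipodal pairs: 4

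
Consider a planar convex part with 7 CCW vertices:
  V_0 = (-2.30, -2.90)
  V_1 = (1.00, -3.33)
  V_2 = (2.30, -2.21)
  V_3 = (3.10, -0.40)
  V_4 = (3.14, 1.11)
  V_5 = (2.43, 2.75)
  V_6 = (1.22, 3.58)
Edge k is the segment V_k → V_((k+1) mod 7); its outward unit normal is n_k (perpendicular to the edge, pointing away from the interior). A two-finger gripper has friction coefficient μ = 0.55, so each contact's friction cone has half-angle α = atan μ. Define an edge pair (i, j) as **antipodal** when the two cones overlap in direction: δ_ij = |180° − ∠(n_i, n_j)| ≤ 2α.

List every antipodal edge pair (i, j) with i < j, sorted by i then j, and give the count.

α = atan 0.55 = 28.81°;  2α = 57.62°
n_0 = (-0.1292, -0.9916)
n_1 = (+0.6527, -0.7576)
n_2 = (+0.9146, -0.4043)
n_3 = (+0.9996, -0.0265)
n_4 = (+0.9177, +0.3973)
n_5 = (+0.5657, +0.8246)
n_6 = (-0.8787, +0.4773)
  (0,1): δ = 131.83°  ·
  (0,2): δ = 106.42°  ·
  (0,3): δ = 84.09°  ·
  (0,4): δ = 59.17°  ·
  (0,5): δ = 27.02°  ✓
  (0,6): δ = 68.91°  ·
  (1,2): δ = 154.59°  ·
  (1,3): δ = 132.26°  ·
  (1,4): δ = 107.34°  ·
  (1,5): δ = 75.19°  ·
  (1,6): δ = 20.74°  ✓
  (2,3): δ = 157.67°  ·
  (2,4): δ = 132.75°  ·
  (2,5): δ = 100.60°  ·
  (2,6): δ = 4.67°  ✓
  (3,4): δ = 155.07°  ·
  (3,5): δ = 122.93°  ·
  (3,6): δ = 26.99°  ✓
  (4,5): δ = 147.86°  ·
  (4,6): δ = 51.92°  ✓
  (5,6): δ = 84.06°  ·
antipodal pairs: 5

count = 5; pairs: (0,5), (1,6), (2,6), (3,6), (4,6)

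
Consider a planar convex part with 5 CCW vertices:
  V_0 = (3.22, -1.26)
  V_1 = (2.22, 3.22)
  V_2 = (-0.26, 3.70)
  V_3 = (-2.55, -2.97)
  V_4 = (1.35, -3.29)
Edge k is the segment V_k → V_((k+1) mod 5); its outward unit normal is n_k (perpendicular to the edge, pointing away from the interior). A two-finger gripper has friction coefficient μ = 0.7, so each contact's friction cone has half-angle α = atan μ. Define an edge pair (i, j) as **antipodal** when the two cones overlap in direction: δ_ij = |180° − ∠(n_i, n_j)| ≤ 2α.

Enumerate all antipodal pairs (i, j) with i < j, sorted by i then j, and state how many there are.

α = atan 0.7 = 34.99°;  2α = 69.98°
n_0 = (+0.9760, +0.2179)
n_1 = (+0.1900, +0.9818)
n_2 = (-0.9458, +0.3247)
n_3 = (-0.0818, -0.9967)
n_4 = (+0.7355, -0.6775)
  (0,1): δ = 113.54°  ·
  (0,2): δ = 31.53°  ✓
  (0,3): δ = 72.73°  ·
  (0,4): δ = 124.77°  ·
  (1,2): δ = 97.99°  ·
  (1,3): δ = 6.26°  ✓
  (1,4): δ = 58.30°  ✓
  (2,3): δ = 75.74°  ·
  (2,4): δ = 23.70°  ✓
  (3,4): δ = 127.96°  ·
antipodal pairs: 4

count = 4; pairs: (0,2), (1,3), (1,4), (2,4)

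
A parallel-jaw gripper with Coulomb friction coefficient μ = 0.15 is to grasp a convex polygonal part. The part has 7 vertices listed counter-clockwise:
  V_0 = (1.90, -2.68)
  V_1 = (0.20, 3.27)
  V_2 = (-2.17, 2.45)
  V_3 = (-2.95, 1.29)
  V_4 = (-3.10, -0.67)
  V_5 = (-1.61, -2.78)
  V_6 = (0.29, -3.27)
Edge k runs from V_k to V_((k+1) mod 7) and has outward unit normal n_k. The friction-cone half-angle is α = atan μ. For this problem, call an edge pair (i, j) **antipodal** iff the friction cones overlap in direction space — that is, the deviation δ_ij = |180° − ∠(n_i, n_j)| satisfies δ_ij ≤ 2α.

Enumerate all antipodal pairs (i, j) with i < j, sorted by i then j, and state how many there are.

count = 1; pairs: (1,6)

α = atan 0.15 = 8.53°;  2α = 17.06°
n_0 = (+0.9615, +0.2747)
n_1 = (-0.3270, +0.9450)
n_2 = (-0.8298, +0.5580)
n_3 = (-0.9971, +0.0763)
n_4 = (-0.8169, -0.5768)
n_5 = (-0.2497, -0.9683)
n_6 = (+0.3441, -0.9389)
  (0,1): δ = 86.86°  ·
  (0,2): δ = 49.86°  ·
  (0,3): δ = 20.32°  ·
  (0,4): δ = 19.28°  ·
  (0,5): δ = 59.59°  ·
  (0,6): δ = 94.18°  ·
  (1,2): δ = 143.00°  ·
  (1,3): δ = 113.46°  ·
  (1,4): δ = 73.86°  ·
  (1,5): δ = 33.55°  ·
  (1,6): δ = 1.04°  ✓
  (2,3): δ = 150.46°  ·
  (2,4): δ = 110.85°  ·
  (2,5): δ = 70.54°  ·
  (2,6): δ = 35.96°  ·
  (3,4): δ = 140.40°  ·
  (3,5): δ = 100.08°  ·
  (3,6): δ = 65.50°  ·
  (4,5): δ = 139.69°  ·
  (4,6): δ = 105.10°  ·
  (5,6): δ = 145.41°  ·
antipodal pairs: 1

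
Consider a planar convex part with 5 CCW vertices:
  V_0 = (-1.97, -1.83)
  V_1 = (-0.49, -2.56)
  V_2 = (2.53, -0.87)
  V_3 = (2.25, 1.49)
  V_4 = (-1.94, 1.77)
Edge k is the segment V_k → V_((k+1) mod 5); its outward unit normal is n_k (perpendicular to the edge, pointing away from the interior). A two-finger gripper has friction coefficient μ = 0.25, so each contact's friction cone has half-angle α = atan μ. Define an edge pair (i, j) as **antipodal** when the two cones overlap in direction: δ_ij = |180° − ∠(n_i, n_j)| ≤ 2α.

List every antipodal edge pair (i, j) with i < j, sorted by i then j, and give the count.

α = atan 0.25 = 14.04°;  2α = 28.07°
n_0 = (-0.4424, -0.8968)
n_1 = (+0.4883, -0.8727)
n_2 = (+0.9930, +0.1178)
n_3 = (+0.0667, +0.9978)
n_4 = (-1.0000, +0.0083)
  (0,1): δ = 124.51°  ·
  (0,2): δ = 56.98°  ·
  (0,3): δ = 22.43°  ✓
  (0,4): δ = 115.78°  ·
  (1,2): δ = 112.47°  ·
  (1,3): δ = 33.05°  ·
  (1,4): δ = 60.29°  ·
  (2,3): δ = 100.59°  ·
  (2,4): δ = 7.24°  ✓
  (3,4): δ = 86.65°  ·
antipodal pairs: 2

count = 2; pairs: (0,3), (2,4)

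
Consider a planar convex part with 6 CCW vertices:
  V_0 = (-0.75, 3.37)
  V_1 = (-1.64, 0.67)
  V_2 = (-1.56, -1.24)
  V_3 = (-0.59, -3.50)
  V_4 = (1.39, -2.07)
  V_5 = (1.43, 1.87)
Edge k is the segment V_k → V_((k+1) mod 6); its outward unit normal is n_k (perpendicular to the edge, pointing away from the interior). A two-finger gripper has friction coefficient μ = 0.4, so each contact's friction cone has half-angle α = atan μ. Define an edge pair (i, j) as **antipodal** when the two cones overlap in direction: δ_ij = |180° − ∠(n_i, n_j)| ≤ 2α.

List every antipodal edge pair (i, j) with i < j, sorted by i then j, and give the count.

α = atan 0.4 = 21.80°;  2α = 43.60°
n_0 = (-0.9497, +0.3131)
n_1 = (-0.9991, -0.0418)
n_2 = (-0.9189, -0.3944)
n_3 = (+0.5855, -0.8107)
n_4 = (+0.9999, -0.0102)
n_5 = (+0.5668, +0.8238)
  (0,1): δ = 159.36°  ·
  (0,2): δ = 138.53°  ·
  (0,3): δ = 35.92°  ✓
  (0,4): δ = 17.66°  ✓
  (0,5): δ = 73.71°  ·
  (1,2): δ = 159.17°  ·
  (1,3): δ = 56.56°  ·
  (1,4): δ = 2.98°  ✓
  (1,5): δ = 53.07°  ·
  (2,3): δ = 77.39°  ·
  (2,4): δ = 23.81°  ✓
  (2,5): δ = 32.24°  ✓
  (3,4): δ = 126.42°  ·
  (3,5): δ = 70.37°  ·
  (4,5): δ = 123.95°  ·
antipodal pairs: 5

count = 5; pairs: (0,3), (0,4), (1,4), (2,4), (2,5)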